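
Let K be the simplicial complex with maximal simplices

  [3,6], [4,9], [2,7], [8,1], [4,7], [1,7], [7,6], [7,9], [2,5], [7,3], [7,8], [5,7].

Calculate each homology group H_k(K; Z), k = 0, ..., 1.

Take the total order 1 < 2 < 3 < 4 < 5 < 6 < 7 < 8 < 9 on the vertex set. Then K (dimension 1) consists of the simplices:

  0-simplices (9): [1], [2], [3], [4], [5], [6], [7], [8], [9]
  1-simplices (12): [1,7], [1,8], [2,5], [2,7], [3,6], [3,7], [4,7], [4,9], [5,7], [6,7], [7,8], [7,9]

so the chain groups are C_0 ≅ Z^9, C_1 ≅ Z^12.

The boundary map ∂_1: C_1 → C_0 is given by ∂[p,q] = [q] − [p]. For instance
  ∂[7,9] = [9] − [7].
As a 9×12 matrix over Z this has rank 8, with invariant factors (1,1,1,1,1,1,1,1).

Computing H_k = (kernel of ∂_k) / (image of ∂_{k+1}):

  H_0: rank C_0 − rank ∂_1 = 9 − 8 = 1, and the invariant factors of ∂_1 are all 1, so H_0 = Z.
  H_1: rank ker ∂_1 − rank ∂_2 = (12 − 8) − 0 = 4, and there is no ∂_2, so H_1 = Z^4.

H_0 ≅ Z,  H_1 ≅ Z^4.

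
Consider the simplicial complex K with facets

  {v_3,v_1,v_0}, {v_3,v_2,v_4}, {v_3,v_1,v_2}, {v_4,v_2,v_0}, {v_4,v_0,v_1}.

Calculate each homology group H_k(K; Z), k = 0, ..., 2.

H_0 = Z,  H_1 = Z,  H_2 = 0.

Order the vertices as v_0 < v_1 < v_2 < v_3 < v_4. Listing each simplex with vertices in this order, K has dimension 2 with simplices:

  0-simplices (5): [v_0], [v_1], [v_2], [v_3], [v_4]
  1-simplices (10): [v_0,v_1], [v_0,v_2], [v_0,v_3], [v_0,v_4], [v_1,v_2], [v_1,v_3], [v_1,v_4], [v_2,v_3], [v_2,v_4], [v_3,v_4]
  2-simplices (5): [v_0,v_1,v_3], [v_0,v_1,v_4], [v_0,v_2,v_4], [v_1,v_2,v_3], [v_2,v_3,v_4]

giving chain groups C_0 ≅ Z^5, C_1 ≅ Z^10, C_2 ≅ Z^5.

Boundary ∂_1: C_1 → C_0 maps an edge to its endpoints' difference, ∂[p,q] = q − p. For instance
  ∂[v_1,v_2] = [v_2] − [v_1].
As a 5×10 matrix over Z this has rank 4, with invariant factors (1,1,1,1).

∂_2: C_2 → C_1 maps a triangle to the signed sum of its edges. For instance
  ∂[v_0,v_1,v_3] = [v_1,v_3] − [v_0,v_3] + [v_0,v_1],
  ∂[v_0,v_1,v_4] = [v_1,v_4] − [v_0,v_4] + [v_0,v_1].
The 10×5 boundary matrix has rank 5 and Smith normal form diag(1,1,1,1,1).

Computing H_k = (kernel of ∂_k) / (image of ∂_{k+1}):

  H_0: rank C_0 − rank ∂_1 = 5 − 4 = 1, and the invariant factors of ∂_1 are all 1, so H_0 ≅ Z.
  H_1: rank ker ∂_1 − rank ∂_2 = (10 − 4) − 5 = 1, and the invariant factors of ∂_2 are all 1, so H_1 ≅ Z.
  H_2: rank ker ∂_2 − rank ∂_3 = (5 − 5) − 0 = 0, and there is no ∂_3, so H_2 ≅ 0.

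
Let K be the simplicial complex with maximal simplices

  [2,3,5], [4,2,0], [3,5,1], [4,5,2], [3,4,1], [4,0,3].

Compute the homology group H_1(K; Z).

K has 6 vertices, 12 edges, 6 triangles.
rank ∂_1 = 5, rank ∂_2 = 6 ⇒ b_1 = 12 − 5 − 6 = 1; all invariant factors of ∂_2 are 1 so no torsion. So H_1 = Z.

H_1 = Z.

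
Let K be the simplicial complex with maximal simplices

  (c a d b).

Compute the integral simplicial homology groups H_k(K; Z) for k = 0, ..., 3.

H_0 ≅ Z,  H_1 = 0,  H_2 = 0,  H_3 = 0.

Fix the vertex order a < b < c < d and write every simplex with vertices in increasing order. Then dim K = 3 and the simplices of K are:

  0-simplices (4): a, b, c, d
  1-simplices (6): ab, ac, ad, bc, bd, cd
  2-simplices (4): abc, abd, acd, bcd
  3-simplices (1): abcd

so the chain groups are C_0 ≅ Z^4, C_1 ≅ Z^6, C_2 ≅ Z^4, C_3 ≅ Z^1.

Boundary ∂_1: C_1 → C_0 sends each edge [p,q] (with p < q) to q − p. For instance
  ∂bd = d − b.
As a 4×6 matrix over Z this has rank 3, with invariant factors (1,1,1).

Boundary ∂_2: C_2 → C_1 maps a triangle to the signed sum of its edges. For instance
  ∂abc = bc − ac + ab,
  ∂bcd = cd − bd + bc.
As a 6×4 matrix over Z this has rank 3, with invariant factors (1,1,1).

Boundary ∂_3: C_3 → C_2 sends each 3-simplex σ to the alternating sum Σ_i (−1)^i (σ with its i-th vertex removed). For instance
  ∂abcd = bcd − acd + abd − abc.
As a 4×1 matrix over Z this has rank 1, with invariant factors (1).

Reading off H_k = ker ∂_k / im ∂_{k+1}:

  H_0: rank C_0 − rank ∂_1 = 4 − 3 = 1, and the invariant factors of ∂_1 are all 1, so H_0 = Z.
  H_1: rank ker ∂_1 − rank ∂_2 = (6 − 3) − 3 = 0, and the invariant factors of ∂_2 are all 1, so H_1 = 0.
  H_2: rank ker ∂_2 − rank ∂_3 = (4 − 3) − 1 = 0, and the invariant factors of ∂_3 are all 1, so H_2 = 0.
  H_3: rank ker ∂_3 − rank ∂_4 = (1 − 1) − 0 = 0, and there is no ∂_4, so H_3 = 0.

(K is a triangulation of the 3-simplex.)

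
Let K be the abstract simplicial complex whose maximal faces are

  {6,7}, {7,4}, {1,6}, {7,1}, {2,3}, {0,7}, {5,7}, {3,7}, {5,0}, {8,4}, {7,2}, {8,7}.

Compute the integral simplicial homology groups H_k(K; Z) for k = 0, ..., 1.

Fix the vertex order 0 < 1 < 2 < 3 < 4 < 5 < 6 < 7 < 8 and write every simplex with vertices in increasing order. Then dim K = 1 and the simplices of K are:

  0-simplices (9): [0], [1], [2], [3], [4], [5], [6], [7], [8]
  1-simplices (12): [0,5], [0,7], [1,6], [1,7], [2,3], [2,7], [3,7], [4,7], [4,8], [5,7], [6,7], [7,8]

so the chain groups are C_0 ≅ Z^9, C_1 ≅ Z^12.

The boundary map ∂_1: C_1 → C_0 maps an edge to its endpoints' difference, ∂[p,q] = q − p. For instance
  ∂[0,5] = [5] − [0].
This gives a 9×12 integer matrix of rank 8; reducing to Smith normal form yields diagonal entries (1,1,1,1,1,1,1,1).

Computing H_k = (kernel of ∂_k) / (image of ∂_{k+1}):

  H_0: rank C_0 − rank ∂_1 = 9 − 8 = 1, and the invariant factors of ∂_1 are all 1, so H_0 = Z.
  H_1: rank ker ∂_1 − rank ∂_2 = (12 − 8) − 0 = 4, and there is no ∂_2, so H_1 = Z^4.

As a check, the Euler characteristic is 9 − 12 = -3, which agrees with 1 − 4 = -3.
(K is a triangulation of a wedge of 4 circles.)

H_0 ≅ Z,  H_1 ≅ Z^4.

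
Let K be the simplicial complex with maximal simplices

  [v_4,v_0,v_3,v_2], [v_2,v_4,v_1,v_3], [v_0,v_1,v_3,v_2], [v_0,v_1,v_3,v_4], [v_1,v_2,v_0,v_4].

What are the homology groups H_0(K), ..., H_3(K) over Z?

H_0 = Z,  H_1 = 0,  H_2 = 0,  H_3 = Z.

K has 5 vertices, 10 edges, 10 triangles, 5 3-simplices.
rank ∂_0 = 0, rank ∂_1 = 4 ⇒ b_0 = 5 − 0 − 4 = 1; all invariant factors of ∂_1 are 1 so no torsion. So H_0 ≅ Z.
rank ∂_1 = 4, rank ∂_2 = 6 ⇒ b_1 = 10 − 4 − 6 = 0; all invariant factors of ∂_2 are 1 so no torsion. So H_1 ≅ 0.
rank ∂_2 = 6, rank ∂_3 = 4 ⇒ b_2 = 10 − 6 − 4 = 0; all invariant factors of ∂_3 are 1 so no torsion. So H_2 ≅ 0.
rank ∂_3 = 4, rank ∂_4 = 0 ⇒ b_3 = 5 − 4 − 0 = 1. So H_3 ≅ Z.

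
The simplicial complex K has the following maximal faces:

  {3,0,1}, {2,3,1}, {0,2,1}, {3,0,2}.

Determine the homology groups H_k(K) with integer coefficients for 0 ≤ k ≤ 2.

Order the vertices as 0 < 1 < 2 < 3. Listing each simplex with vertices in this order, K has dimension 2 with simplices:

  0-simplices (4): [0], [1], [2], [3]
  1-simplices (6): [0,1], [0,2], [0,3], [1,2], [1,3], [2,3]
  2-simplices (4): [0,1,2], [0,1,3], [0,2,3], [1,2,3]

Hence C_0 ≅ Z^4, C_1 ≅ Z^6, C_2 ≅ Z^4.

Boundary ∂_1: C_1 → C_0 is given by ∂[p,q] = [q] − [p]. For instance
  ∂[1,3] = [3] − [1].
The resulting 4×6 matrix has rank 3, and its Smith normal form has invariant factors (1,1,1).

∂_2: C_2 → C_1 maps a triangle to the signed sum of its edges. For instance
  ∂[0,2,3] = [2,3] − [0,3] + [0,2],
  ∂[1,2,3] = [2,3] − [1,3] + [1,2].
The 6×4 boundary matrix has rank 3 and Smith normal form diag(1,1,1).

Now H_k = ker ∂_k / im ∂_{k+1}, so:

  H_0: rank C_0 − rank ∂_1 = 4 − 3 = 1, and the invariant factors of ∂_1 are all 1, so H_0 ≅ Z.
  H_1: rank ker ∂_1 − rank ∂_2 = (6 − 3) − 3 = 0, and the invariant factors of ∂_2 are all 1, so H_1 ≅ 0.
  H_2: rank ker ∂_2 − rank ∂_3 = (4 − 3) − 0 = 1, and there is no ∂_3, so H_2 ≅ Z.

As a check, the Euler characteristic is 4 − 6 + 4 = 2, which agrees with 1 − 0 + 1 = 2.

H_0 = Z,  H_1 = 0,  H_2 = Z.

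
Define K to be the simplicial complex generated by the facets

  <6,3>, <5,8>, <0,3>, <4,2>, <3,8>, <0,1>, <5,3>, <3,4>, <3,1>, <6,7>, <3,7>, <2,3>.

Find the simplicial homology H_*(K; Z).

H_0 = Z,  H_1 = Z^4.

We work with the vertex ordering 0 < 1 < 2 < 3 < 4 < 5 < 6 < 7 < 8. The simplices of K, each written with vertices in increasing order, are:

  0-simplices (9): [0], [1], [2], [3], [4], [5], [6], [7], [8]
  1-simplices (12): [0,1], [0,3], [1,3], [2,3], [2,4], [3,4], [3,5], [3,6], [3,7], [3,8], [5,8], [6,7]

so the chain groups are C_0 ≅ Z^9, C_1 ≅ Z^12.

Boundary ∂_1: C_1 → C_0 is given by ∂[p,q] = [q] − [p]. For instance
  ∂[1,3] = [3] − [1].
As a 9×12 matrix over Z this has rank 8, with invariant factors (1,1,1,1,1,1,1,1).

Reading off H_k = ker ∂_k / im ∂_{k+1}:

  H_0: rank C_0 − rank ∂_1 = 9 − 8 = 1, and the invariant factors of ∂_1 are all 1, so H_0 = Z.
  H_1: rank ker ∂_1 − rank ∂_2 = (12 − 8) − 0 = 4, and there is no ∂_2, so H_1 = Z^4.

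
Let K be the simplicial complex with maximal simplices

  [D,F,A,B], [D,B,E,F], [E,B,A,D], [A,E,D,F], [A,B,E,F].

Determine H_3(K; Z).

H_3 = Z.

We work with the vertex ordering A < B < D < E < F. The simplices of K, each written with vertices in increasing order, are:

  0-simplices (5): A, B, D, E, F
  1-simplices (10): AB, AD, AE, AF, BD, BE, BF, DE, DF, EF
  2-simplices (10): ABD, ABE, ABF, ADE, ADF, AEF, BDE, BDF, BEF, DEF
  3-simplices (5): ABDE, ABDF, ABEF, ADEF, BDEF

Hence C_0 ≅ Z^5, C_1 ≅ Z^10, C_2 ≅ Z^10, C_3 ≅ Z^5.

∂_1: C_1 → C_0 is given by ∂[p,q] = [q] − [p]. For instance
  ∂DF = F − D.
This gives a 5×10 integer matrix of rank 4; reducing to Smith normal form yields diagonal entries (1,1,1,1).

Boundary ∂_2: C_2 → C_1 sends each 2-simplex [p,q,r] to [q,r] − [p,r] + [p,q]. For instance
  ∂ADE = DE − AE + AD,
  ∂BDE = DE − BE + BD.
The 10×10 boundary matrix has rank 6 and Smith normal form diag(1,1,1,1,1,1).

∂_3: C_3 → C_2 sends each 3-simplex σ to the alternating sum Σ_i (−1)^i (σ with its i-th vertex removed). For instance
  ∂ABEF = BEF − AEF + ABF − ABE,
  ∂ADEF = DEF − AEF + ADF − ADE.
The 10×5 boundary matrix has rank 4 and Smith normal form diag(1,1,1,1).

From H_k ≅ ker(∂_k) / im(∂_{k+1}) we obtain:

  H_3: rank ker ∂_3 − rank ∂_4 = (5 − 4) − 0 = 1, and there is no ∂_4, so H_3 = Z.

(K is a triangulation of the 3-sphere S^3.)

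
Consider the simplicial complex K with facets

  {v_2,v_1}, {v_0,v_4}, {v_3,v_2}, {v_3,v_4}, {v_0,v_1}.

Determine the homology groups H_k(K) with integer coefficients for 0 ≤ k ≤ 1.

H_0 ≅ Z,  H_1 ≅ Z.

Order the vertices as v_0 < v_1 < v_2 < v_3 < v_4. Listing each simplex with vertices in this order, K has dimension 1 with simplices:

  0-simplices (5): [v_0], [v_1], [v_2], [v_3], [v_4]
  1-simplices (5): [v_0,v_1], [v_0,v_4], [v_1,v_2], [v_2,v_3], [v_3,v_4]

so the chain groups are C_0 ≅ Z^5, C_1 ≅ Z^5.

Boundary ∂_1: C_1 → C_0 is given by ∂[p,q] = [q] − [p]. For instance
  ∂[v_0,v_1] = [v_1] − [v_0].
The 5×5 boundary matrix has rank 4 and Smith normal form diag(1,1,1,1).

From H_k ≅ ker(∂_k) / im(∂_{k+1}) we obtain:

  H_0: rank C_0 − rank ∂_1 = 5 − 4 = 1, and the invariant factors of ∂_1 are all 1, so H_0 = Z.
  H_1: rank ker ∂_1 − rank ∂_2 = (5 − 4) − 0 = 1, and there is no ∂_2, so H_1 = Z.

(K is a triangulation of the circle S^1.)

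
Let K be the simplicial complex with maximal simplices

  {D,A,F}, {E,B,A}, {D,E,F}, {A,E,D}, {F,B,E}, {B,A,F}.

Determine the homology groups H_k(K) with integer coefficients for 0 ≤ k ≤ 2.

We work with the vertex ordering A < B < D < E < F. The simplices of K, each written with vertices in increasing order, are:

  0-simplices (5): A, B, D, E, F
  1-simplices (9): AB, AD, AE, AF, BE, BF, DE, DF, EF
  2-simplices (6): ABE, ABF, ADE, ADF, BEF, DEF

so the chain groups are C_0 ≅ Z^5, C_1 ≅ Z^9, C_2 ≅ Z^6.

Boundary ∂_1: C_1 → C_0 maps an edge to its endpoints' difference, ∂[p,q] = q − p. For instance
  ∂BE = E − B.
As a 5×9 matrix over Z this has rank 4, with invariant factors (1,1,1,1).

∂_2: C_2 → C_1 maps a triangle to the signed sum of its edges. For instance
  ∂ABE = BE − AE + AB,
  ∂ABF = BF − AF + AB.
As a 9×6 matrix over Z this has rank 5, with invariant factors (1,1,1,1,1).

Now H_k = ker ∂_k / im ∂_{k+1}, so:

  H_0: rank C_0 − rank ∂_1 = 5 − 4 = 1, and the invariant factors of ∂_1 are all 1, so H_0 = Z.
  H_1: rank ker ∂_1 − rank ∂_2 = (9 − 4) − 5 = 0, and the invariant factors of ∂_2 are all 1, so H_1 = 0.
  H_2: rank ker ∂_2 − rank ∂_3 = (6 − 5) − 0 = 1, and there is no ∂_3, so H_2 = Z.

H_0 ≅ Z,  H_1 = 0,  H_2 ≅ Z.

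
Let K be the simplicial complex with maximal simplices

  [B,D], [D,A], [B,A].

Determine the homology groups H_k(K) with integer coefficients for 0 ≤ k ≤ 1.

H_0 ≅ Z,  H_1 ≅ Z.

We work with the vertex ordering A < B < D. The simplices of K, each written with vertices in increasing order, are:

  0-simplices (3): A, B, D
  1-simplices (3): AB, AD, BD

giving chain groups C_0 ≅ Z^3, C_1 ≅ Z^3.

The boundary map ∂_1: C_1 → C_0 maps an edge to its endpoints' difference, ∂[p,q] = q − p. For instance
  ∂BD = D − B.
This gives a 3×3 integer matrix of rank 2; reducing to Smith normal form yields diagonal entries (1,1).

From H_k ≅ ker(∂_k) / im(∂_{k+1}) we obtain:

  H_0: rank C_0 − rank ∂_1 = 3 − 2 = 1, and the invariant factors of ∂_1 are all 1, so H_0 ≅ Z.
  H_1: rank ker ∂_1 − rank ∂_2 = (3 − 2) − 0 = 1, and there is no ∂_2, so H_1 ≅ Z.

As a check, the Euler characteristic is 3 − 3 = 0, which agrees with 1 − 1 = 0.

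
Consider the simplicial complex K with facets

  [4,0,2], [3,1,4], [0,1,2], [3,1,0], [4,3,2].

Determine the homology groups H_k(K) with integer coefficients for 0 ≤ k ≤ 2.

H_0 ≅ Z,  H_1 ≅ Z,  H_2 = 0.

We work with the vertex ordering 0 < 1 < 2 < 3 < 4. The simplices of K, each written with vertices in increasing order, are:

  0-simplices (5): [0], [1], [2], [3], [4]
  1-simplices (10): [0,1], [0,2], [0,3], [0,4], [1,2], [1,3], [1,4], [2,3], [2,4], [3,4]
  2-simplices (5): [0,1,2], [0,1,3], [0,2,4], [1,3,4], [2,3,4]

Hence C_0 ≅ Z^5, C_1 ≅ Z^10, C_2 ≅ Z^5.

∂_1: C_1 → C_0 sends each edge [p,q] (with p < q) to q − p. For instance
  ∂[0,1] = [1] − [0].
The resulting 5×10 matrix has rank 4, and its Smith normal form has invariant factors (1,1,1,1).

The boundary map ∂_2: C_2 → C_1 maps a triangle to the signed sum of its edges. For instance
  ∂[0,1,2] = [1,2] − [0,2] + [0,1],
  ∂[0,1,3] = [1,3] − [0,3] + [0,1].
The resulting 10×5 matrix has rank 5, and its Smith normal form has invariant factors (1,1,1,1,1).

Computing H_k = (kernel of ∂_k) / (image of ∂_{k+1}):

  H_0: rank C_0 − rank ∂_1 = 5 − 4 = 1, and the invariant factors of ∂_1 are all 1, so H_0 = Z.
  H_1: rank ker ∂_1 − rank ∂_2 = (10 − 4) − 5 = 1, and the invariant factors of ∂_2 are all 1, so H_1 = Z.
  H_2: rank ker ∂_2 − rank ∂_3 = (5 − 5) − 0 = 0, and there is no ∂_3, so H_2 = 0.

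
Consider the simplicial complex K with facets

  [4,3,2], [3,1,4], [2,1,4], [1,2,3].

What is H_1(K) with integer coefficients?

K has 4 vertices, 6 edges, 4 triangles.
rank ∂_1 = 3, rank ∂_2 = 3 ⇒ b_1 = 6 − 3 − 3 = 0; all invariant factors of ∂_2 are 1 so no torsion. So H_1 = 0.

H_1 ≅ 0.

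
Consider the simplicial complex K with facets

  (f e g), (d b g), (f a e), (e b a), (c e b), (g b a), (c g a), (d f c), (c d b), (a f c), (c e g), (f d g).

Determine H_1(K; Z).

H_1 = Z/2.

K has 7 vertices, 18 edges, 12 triangles.
rank ∂_1 = 6, rank ∂_2 = 12 ⇒ b_1 = 18 − 6 − 12 = 0; ∂_2 has invariant factor(s) [2] giving torsion. So H_1 = Z/2.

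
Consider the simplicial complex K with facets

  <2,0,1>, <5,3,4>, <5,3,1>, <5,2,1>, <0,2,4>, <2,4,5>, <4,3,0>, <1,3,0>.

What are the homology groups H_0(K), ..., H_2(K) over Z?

Order the vertices as 0 < 1 < 2 < 3 < 4 < 5. Listing each simplex with vertices in this order, K has dimension 2 with simplices:

  0-simplices (6): [0], [1], [2], [3], [4], [5]
  1-simplices (12): [0,1], [0,2], [0,3], [0,4], [1,2], [1,3], [1,5], [2,4], [2,5], [3,4], [3,5], [4,5]
  2-simplices (8): [0,1,2], [0,1,3], [0,2,4], [0,3,4], [1,2,5], [1,3,5], [2,4,5], [3,4,5]

Hence C_0 ≅ Z^6, C_1 ≅ Z^12, C_2 ≅ Z^8.

∂_1: C_1 → C_0 sends each edge [p,q] (with p < q) to q − p. For instance
  ∂[0,1] = [1] − [0].
This gives a 6×12 integer matrix of rank 5; reducing to Smith normal form yields diagonal entries (1,1,1,1,1).

The boundary map ∂_2: C_2 → C_1 maps a triangle to the signed sum of its edges. For instance
  ∂[3,4,5] = [4,5] − [3,5] + [3,4],
  ∂[1,2,5] = [2,5] − [1,5] + [1,2].
This gives a 12×8 integer matrix of rank 7; reducing to Smith normal form yields diagonal entries (1,1,1,1,1,1,1).

Computing H_k = (kernel of ∂_k) / (image of ∂_{k+1}):

  H_0: rank C_0 − rank ∂_1 = 6 − 5 = 1, and the invariant factors of ∂_1 are all 1, so H_0 = Z.
  H_1: rank ker ∂_1 − rank ∂_2 = (12 − 5) − 7 = 0, and the invariant factors of ∂_2 are all 1, so H_1 = 0.
  H_2: rank ker ∂_2 − rank ∂_3 = (8 − 7) − 0 = 1, and there is no ∂_3, so H_2 = Z.

H_0 = Z,  H_1 = 0,  H_2 = Z.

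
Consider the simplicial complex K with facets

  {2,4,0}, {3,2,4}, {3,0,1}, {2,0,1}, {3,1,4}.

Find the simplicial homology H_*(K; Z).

K has 5 vertices, 10 edges, 5 triangles.
rank ∂_0 = 0, rank ∂_1 = 4 ⇒ b_0 = 5 − 0 − 4 = 1; all invariant factors of ∂_1 are 1 so no torsion. So H_0 = Z.
rank ∂_1 = 4, rank ∂_2 = 5 ⇒ b_1 = 10 − 4 − 5 = 1; all invariant factors of ∂_2 are 1 so no torsion. So H_1 = Z.
rank ∂_2 = 5, rank ∂_3 = 0 ⇒ b_2 = 5 − 5 − 0 = 0. So H_2 = 0.

H_0 = Z,  H_1 = Z,  H_2 = 0.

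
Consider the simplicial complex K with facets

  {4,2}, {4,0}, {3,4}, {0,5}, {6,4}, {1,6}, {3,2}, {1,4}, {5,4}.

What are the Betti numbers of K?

b_0 = 1, b_1 = 3.

Fix the vertex order 0 < 1 < 2 < 3 < 4 < 5 < 6 and write every simplex with vertices in increasing order. Then dim K = 1 and the simplices of K are:

  0-simplices (7): [0], [1], [2], [3], [4], [5], [6]
  1-simplices (9): [0,4], [0,5], [1,4], [1,6], [2,3], [2,4], [3,4], [4,5], [4,6]

so the chain groups are C_0 ≅ Z^7, C_1 ≅ Z^9.

The boundary map ∂_1: C_1 → C_0 is given by ∂[p,q] = [q] − [p]. For instance
  ∂[0,4] = [4] − [0].
As a 7×9 matrix over Z this has rank 6, with invariant factors (1,1,1,1,1,1).

Computing H_k = (kernel of ∂_k) / (image of ∂_{k+1}):

  H_0: rank C_0 − rank ∂_1 = 7 − 6 = 1, and the invariant factors of ∂_1 are all 1, so H_0 ≅ Z.
  H_1: rank ker ∂_1 − rank ∂_2 = (9 − 6) − 0 = 3, and there is no ∂_2, so H_1 ≅ Z^3.

Hence the Betti numbers are b_0 = 1, b_1 = 3.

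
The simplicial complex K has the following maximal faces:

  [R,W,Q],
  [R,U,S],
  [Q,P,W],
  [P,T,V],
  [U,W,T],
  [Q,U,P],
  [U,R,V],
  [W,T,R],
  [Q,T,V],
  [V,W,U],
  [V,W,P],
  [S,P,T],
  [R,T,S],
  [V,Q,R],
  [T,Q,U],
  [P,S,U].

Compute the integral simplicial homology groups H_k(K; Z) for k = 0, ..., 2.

H_0 ≅ Z,  H_1 ≅ Z^2,  H_2 ≅ Z.

We work with the vertex ordering P < Q < R < S < T < U < V < W. The simplices of K, each written with vertices in increasing order, are:

  0-simplices (8): P, Q, R, S, T, U, V, W
  1-simplices (24): PQ, PS, PT, PU, PV, PW, QR, QT, QU, QV, QW, RS, RT, RU, RV, RW, ST, SU, TU, TV, TW, UV, UW, VW
  2-simplices (16): PQU, PQW, PST, PSU, PTV, PVW, QRV, QRW, QTU, QTV, RST, RSU, RTW, RUV, TUW, UVW

Hence C_0 ≅ Z^8, C_1 ≅ Z^24, C_2 ≅ Z^16.

The boundary map ∂_1: C_1 → C_0 sends each edge [p,q] (with p < q) to q − p. For instance
  ∂TV = V − T.
The 8×24 boundary matrix has rank 7 and Smith normal form diag(1,1,1,1,1,1,1).

Boundary ∂_2: C_2 → C_1 maps a triangle to the signed sum of its edges. For instance
  ∂PQU = QU − PU + PQ,
  ∂QRV = RV − QV + QR.
The resulting 24×16 matrix has rank 15, and its Smith normal form has invariant factors (1,1,1,1,1,1,1,1,1,1,1,1,1,1,1).

Now H_k = ker ∂_k / im ∂_{k+1}, so:

  H_0: rank C_0 − rank ∂_1 = 8 − 7 = 1, and the invariant factors of ∂_1 are all 1, so H_0 ≅ Z.
  H_1: rank ker ∂_1 − rank ∂_2 = (24 − 7) − 15 = 2, and the invariant factors of ∂_2 are all 1, so H_1 ≅ Z^2.
  H_2: rank ker ∂_2 − rank ∂_3 = (16 − 15) − 0 = 1, and there is no ∂_3, so H_2 ≅ Z.

As a check, the Euler characteristic is 8 − 24 + 16 = 0, which agrees with 1 − 2 + 1 = 0.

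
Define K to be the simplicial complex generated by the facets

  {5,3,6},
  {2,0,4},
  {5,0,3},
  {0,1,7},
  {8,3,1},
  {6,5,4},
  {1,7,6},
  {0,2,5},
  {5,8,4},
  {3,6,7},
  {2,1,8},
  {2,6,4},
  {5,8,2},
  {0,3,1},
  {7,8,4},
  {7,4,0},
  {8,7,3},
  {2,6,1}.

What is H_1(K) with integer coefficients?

We work with the vertex ordering 0 < 1 < 2 < 3 < 4 < 5 < 6 < 7 < 8. The simplices of K, each written with vertices in increasing order, are:

  0-simplices (9): [0], [1], [2], [3], [4], [5], [6], [7], [8]
  1-simplices (27): (27 of them)
  2-simplices (18): [0,1,3], [0,1,7], [0,2,4], [0,2,5], [0,3,5], [0,4,7], [1,2,6], [1,2,8], [1,3,8], [1,6,7], [2,4,6], [2,5,8], [3,5,6], [3,6,7], [3,7,8], [4,5,6], [4,5,8], [4,7,8]

so the chain groups are C_0 ≅ Z^9, C_1 ≅ Z^27, C_2 ≅ Z^18.

The boundary map ∂_1: C_1 → C_0 maps an edge to its endpoints' difference, ∂[p,q] = q − p.
This gives a 9×27 integer matrix of rank 8; reducing to Smith normal form yields diagonal entries (1,1,1,1,1,1,1,1).

Boundary ∂_2: C_2 → C_1 sends each 2-simplex [p,q,r] to [q,r] − [p,r] + [p,q]. For instance
  ∂[4,7,8] = [7,8] − [4,8] + [4,7],
  ∂[1,6,7] = [6,7] − [1,7] + [1,6].
This gives a 27×18 integer matrix of rank 18; reducing to Smith normal form yields diagonal entries (1,1,1,1,1,1,1,1,1,1,1,1,1,1,1,1,1,2).

Reading off H_k = ker ∂_k / im ∂_{k+1}:

  H_1: rank ker ∂_1 − rank ∂_2 = (27 − 8) − 18 = 1, and ∂_2 has invariant factor 2 > 1, so H_1 = Z ⊕ Z/2.

H_1 ≅ Z ⊕ Z/2.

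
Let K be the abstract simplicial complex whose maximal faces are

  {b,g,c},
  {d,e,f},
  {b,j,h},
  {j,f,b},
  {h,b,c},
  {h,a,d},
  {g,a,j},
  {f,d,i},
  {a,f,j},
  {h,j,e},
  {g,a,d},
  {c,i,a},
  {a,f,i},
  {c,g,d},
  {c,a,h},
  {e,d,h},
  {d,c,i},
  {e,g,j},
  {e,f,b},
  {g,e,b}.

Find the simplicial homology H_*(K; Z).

Fix the vertex order a < b < c < d < e < f < g < h < i < j and write every simplex with vertices in increasing order. Then dim K = 2 and the simplices of K are:

  0-simplices (10): a, b, c, d, e, f, g, h, i, j
  1-simplices (30): ac, ad, af, ag, ah, ai, aj, bc, be, bf, bg, bh, bj, cd, cg, ch, ci, de, df, dg, dh, di, ef, eg, eh, ej, fi, fj, gj, hj
  2-simplices (20): ach, aci, adg, adh, afi, afj, agj, bcg, bch, bef, beg, bfj, bhj, cdg, cdi, def, deh, dfi, egj, ehj

Hence C_0 ≅ Z^10, C_1 ≅ Z^30, C_2 ≅ Z^20.

∂_1: C_1 → C_0 maps an edge to its endpoints' difference, ∂[p,q] = q − p. For instance
  ∂df = f − d.
The resulting 10×30 matrix has rank 9, and its Smith normal form has invariant factors (1,1,1,1,1,1,1,1,1).

Boundary ∂_2: C_2 → C_1 sends each 2-simplex [p,q,r] to [q,r] − [p,r] + [p,q]. For instance
  ∂afj = fj − aj + af,
  ∂aci = ci − ai + ac.
As a 30×20 matrix over Z this has rank 20, with invariant factors (1,1,1,1,1,1,1,1,1,1,1,1,1,1,1,1,1,1,1,2).

Now H_k = ker ∂_k / im ∂_{k+1}, so:

  H_0: rank C_0 − rank ∂_1 = 10 − 9 = 1, and the invariant factors of ∂_1 are all 1, so H_0 ≅ Z.
  H_1: rank ker ∂_1 − rank ∂_2 = (30 − 9) − 20 = 1, and ∂_2 has invariant factor 2 > 1, so H_1 ≅ Z ⊕ Z_2.
  H_2: rank ker ∂_2 − rank ∂_3 = (20 − 20) − 0 = 0, and there is no ∂_3, so H_2 ≅ 0.

As a check, the Euler characteristic is 10 − 30 + 20 = 0, which agrees with 1 − 1 + 0 = 0.

H_0 = Z,  H_1 = Z ⊕ Z_2,  H_2 = 0.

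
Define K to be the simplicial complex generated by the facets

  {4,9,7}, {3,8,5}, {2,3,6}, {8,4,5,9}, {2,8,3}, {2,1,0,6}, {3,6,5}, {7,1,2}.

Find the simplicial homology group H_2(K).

H_2 = 0.

Order the vertices as 0 < 1 < 2 < 3 < 4 < 5 < 6 < 7 < 8 < 9. Listing each simplex with vertices in this order, K has dimension 3 with simplices:

  0-simplices (10): [0], [1], [2], [3], [4], [5], [6], [7], [8], [9]
  1-simplices (22): [0,1], [0,2], [0,6], [1,2], [1,6], [1,7], [2,3], [2,6], [2,7], [2,8], [3,5], [3,6], [3,8], [4,5], [4,7], [4,8], [4,9], [5,6], [5,8], [5,9], [7,9], [8,9]
  2-simplices (14): [0,1,2], [0,1,6], [0,2,6], [1,2,6], [1,2,7], [2,3,6], [2,3,8], [3,5,6], [3,5,8], [4,5,8], [4,5,9], [4,7,9], [4,8,9], [5,8,9]
  3-simplices (2): [0,1,2,6], [4,5,8,9]

giving chain groups C_0 ≅ Z^10, C_1 ≅ Z^22, C_2 ≅ Z^14, C_3 ≅ Z^2.

∂_1: C_1 → C_0 maps an edge to its endpoints' difference, ∂[p,q] = q − p.
The resulting 10×22 matrix has rank 9, and its Smith normal form has invariant factors (1,1,1,1,1,1,1,1,1).

∂_2: C_2 → C_1 acts by ∂[p,q,r] = [q,r] − [p,r] + [p,q]. For instance
  ∂[0,2,6] = [2,6] − [0,6] + [0,2],
  ∂[2,3,8] = [3,8] − [2,8] + [2,3].
The 22×14 boundary matrix has rank 12 and Smith normal form diag(1,1,1,1,1,1,1,1,1,1,1,1).

∂_3: C_3 → C_2 sends each 3-simplex σ to the alternating sum Σ_i (−1)^i (σ with its i-th vertex removed). For instance
  ∂[4,5,8,9] = [5,8,9] − [4,8,9] + [4,5,9] − [4,5,8],
  ∂[0,1,2,6] = [1,2,6] − [0,2,6] + [0,1,6] − [0,1,2].
The resulting 14×2 matrix has rank 2, and its Smith normal form has invariant factors (1,1).

Now H_k = ker ∂_k / im ∂_{k+1}, so:

  H_2: rank ker ∂_2 − rank ∂_3 = (14 − 12) − 2 = 0, and the invariant factors of ∂_3 are all 1, so H_2 = 0.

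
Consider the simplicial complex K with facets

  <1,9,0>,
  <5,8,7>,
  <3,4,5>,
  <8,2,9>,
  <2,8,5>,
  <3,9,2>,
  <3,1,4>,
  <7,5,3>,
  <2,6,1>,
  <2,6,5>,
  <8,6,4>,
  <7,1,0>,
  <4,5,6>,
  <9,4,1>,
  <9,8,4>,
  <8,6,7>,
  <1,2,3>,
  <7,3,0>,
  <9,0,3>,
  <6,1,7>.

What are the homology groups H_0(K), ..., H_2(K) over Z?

H_0 ≅ Z,  H_1 ≅ Z ⊕ Z/2,  H_2 = 0.

We work with the vertex ordering 0 < 1 < 2 < 3 < 4 < 5 < 6 < 7 < 8 < 9. The simplices of K, each written with vertices in increasing order, are:

  0-simplices (10): [0], [1], [2], [3], [4], [5], [6], [7], [8], [9]
  1-simplices (30): (30 of them)
  2-simplices (20): (20 of them)

Hence C_0 ≅ Z^10, C_1 ≅ Z^30, C_2 ≅ Z^20.

Boundary ∂_1: C_1 → C_0 sends each edge [p,q] (with p < q) to q − p.
The 10×30 boundary matrix has rank 9 and Smith normal form diag(1,1,1,1,1,1,1,1,1).

Boundary ∂_2: C_2 → C_1 acts by ∂[p,q,r] = [q,r] − [p,r] + [p,q]. For instance
  ∂[2,5,6] = [5,6] − [2,6] + [2,5],
  ∂[2,8,9] = [8,9] − [2,9] + [2,8].
The resulting 30×20 matrix has rank 20, and its Smith normal form has invariant factors (1,1,1,1,1,1,1,1,1,1,1,1,1,1,1,1,1,1,1,2).

Now H_k = ker ∂_k / im ∂_{k+1}, so:

  H_0: rank C_0 − rank ∂_1 = 10 − 9 = 1, and the invariant factors of ∂_1 are all 1, so H_0 ≅ Z.
  H_1: rank ker ∂_1 − rank ∂_2 = (30 − 9) − 20 = 1, and ∂_2 has invariant factor 2 > 1, so H_1 ≅ Z ⊕ Z/2.
  H_2: rank ker ∂_2 − rank ∂_3 = (20 − 20) − 0 = 0, and there is no ∂_3, so H_2 ≅ 0.

As a check, the Euler characteristic is 10 − 30 + 20 = 0, which agrees with 1 − 1 + 0 = 0.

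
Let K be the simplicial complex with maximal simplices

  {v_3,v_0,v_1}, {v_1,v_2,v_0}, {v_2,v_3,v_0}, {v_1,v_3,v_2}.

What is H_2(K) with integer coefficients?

K has 4 vertices, 6 edges, 4 triangles.
rank ∂_2 = 3, rank ∂_3 = 0 ⇒ b_2 = 4 − 3 − 0 = 1. So H_2 ≅ Z.

H_2 ≅ Z.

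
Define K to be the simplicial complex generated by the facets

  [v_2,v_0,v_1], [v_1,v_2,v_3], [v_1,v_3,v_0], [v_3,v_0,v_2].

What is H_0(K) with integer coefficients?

H_0 ≅ Z.

Order the vertices as v_0 < v_1 < v_2 < v_3. Listing each simplex with vertices in this order, K has dimension 2 with simplices:

  0-simplices (4): [v_0], [v_1], [v_2], [v_3]
  1-simplices (6): [v_0,v_1], [v_0,v_2], [v_0,v_3], [v_1,v_2], [v_1,v_3], [v_2,v_3]
  2-simplices (4): [v_0,v_1,v_2], [v_0,v_1,v_3], [v_0,v_2,v_3], [v_1,v_2,v_3]

Hence C_0 ≅ Z^4, C_1 ≅ Z^6, C_2 ≅ Z^4.

The boundary map ∂_1: C_1 → C_0 maps an edge to its endpoints' difference, ∂[p,q] = q − p. For instance
  ∂[v_1,v_2] = [v_2] − [v_1].
As a 4×6 matrix over Z this has rank 3, with invariant factors (1,1,1).

The boundary map ∂_2: C_2 → C_1 maps a triangle to the signed sum of its edges. For instance
  ∂[v_0,v_1,v_3] = [v_1,v_3] − [v_0,v_3] + [v_0,v_1],
  ∂[v_0,v_1,v_2] = [v_1,v_2] − [v_0,v_2] + [v_0,v_1].
As a 6×4 matrix over Z this has rank 3, with invariant factors (1,1,1).

Computing H_k = (kernel of ∂_k) / (image of ∂_{k+1}):

  H_0: rank C_0 − rank ∂_1 = 4 − 3 = 1, and the invariant factors of ∂_1 are all 1, so H_0 ≅ Z.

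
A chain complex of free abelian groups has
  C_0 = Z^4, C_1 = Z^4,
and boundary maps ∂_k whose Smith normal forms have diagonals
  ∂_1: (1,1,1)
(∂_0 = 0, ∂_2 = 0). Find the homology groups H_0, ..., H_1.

H_0: b_0 = 4 − 0 − 3 = 1; torsion from ∂_1 factors > 1: none. So H_0 ≅ Z.
H_1: b_1 = 4 − 3 − 0 = 1; torsion from ∂_2 factors > 1: none. So H_1 ≅ Z.

H_0 ≅ Z,  H_1 ≅ Z.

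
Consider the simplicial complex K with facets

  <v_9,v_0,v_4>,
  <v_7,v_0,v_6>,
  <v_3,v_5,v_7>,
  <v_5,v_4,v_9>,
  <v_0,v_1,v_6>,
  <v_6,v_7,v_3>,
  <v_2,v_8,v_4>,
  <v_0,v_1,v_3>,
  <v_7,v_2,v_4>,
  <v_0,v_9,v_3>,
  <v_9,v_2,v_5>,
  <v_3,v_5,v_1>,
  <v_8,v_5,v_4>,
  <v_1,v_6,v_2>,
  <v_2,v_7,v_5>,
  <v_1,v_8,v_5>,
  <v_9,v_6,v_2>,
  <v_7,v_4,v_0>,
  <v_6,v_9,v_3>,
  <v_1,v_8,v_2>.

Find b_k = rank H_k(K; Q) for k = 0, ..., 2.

b_0 = 1, b_1 = 1, b_2 = 0.

Take the total order v_0 < v_1 < v_2 < v_3 < v_4 < v_5 < v_6 < v_7 < v_8 < v_9 on the vertex set. Then K (dimension 2) consists of the simplices:

  0-simplices (10): [v_0], [v_1], [v_2], [v_3], [v_4], [v_5], [v_6], [v_7], [v_8], [v_9]
  1-simplices (30): (30 of them)
  2-simplices (20): (20 of them)

giving chain groups C_0 ≅ Z^10, C_1 ≅ Z^30, C_2 ≅ Z^20.

∂_1: C_1 → C_0 is given by ∂[p,q] = [q] − [p]. For instance
  ∂[v_5,v_9] = [v_9] − [v_5].
The 10×30 boundary matrix has rank 9 and Smith normal form diag(1,1,1,1,1,1,1,1,1).

The boundary map ∂_2: C_2 → C_1 sends each 2-simplex [p,q,r] to [q,r] − [p,r] + [p,q]. For instance
  ∂[v_1,v_3,v_5] = [v_3,v_5] − [v_1,v_5] + [v_1,v_3],
  ∂[v_4,v_5,v_9] = [v_5,v_9] − [v_4,v_9] + [v_4,v_5].
The 30×20 boundary matrix has rank 20 and Smith normal form diag(1,1,1,1,1,1,1,1,1,1,1,1,1,1,1,1,1,1,1,2).

Now H_k = ker ∂_k / im ∂_{k+1}, so:

  H_0: rank C_0 − rank ∂_1 = 10 − 9 = 1, and the invariant factors of ∂_1 are all 1, so H_0 ≅ Z.
  H_1: rank ker ∂_1 − rank ∂_2 = (30 − 9) − 20 = 1, and ∂_2 has invariant factor 2 > 1, so H_1 ≅ Z × Z/2.
  H_2: rank ker ∂_2 − rank ∂_3 = (20 − 20) − 0 = 0, and there is no ∂_3, so H_2 ≅ 0.

As a check, the Euler characteristic is 10 − 30 + 20 = 0, which agrees with 1 − 1 + 0 = 0.
(K is a triangulation of the Klein bottle.)

Hence the Betti numbers are b_0 = 1, b_1 = 1, b_2 = 0.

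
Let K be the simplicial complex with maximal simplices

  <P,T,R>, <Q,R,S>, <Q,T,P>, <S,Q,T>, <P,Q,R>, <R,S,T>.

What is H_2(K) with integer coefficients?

H_2 = Z.

Order the vertices as P < Q < R < S < T. Listing each simplex with vertices in this order, K has dimension 2 with simplices:

  0-simplices (5): P, Q, R, S, T
  1-simplices (9): PQ, PR, PT, QR, QS, QT, RS, RT, ST
  2-simplices (6): PQR, PQT, PRT, QRS, QST, RST

so the chain groups are C_0 ≅ Z^5, C_1 ≅ Z^9, C_2 ≅ Z^6.

The boundary map ∂_1: C_1 → C_0 sends each edge [p,q] (with p < q) to q − p. For instance
  ∂PR = R − P.
As a 5×9 matrix over Z this has rank 4, with invariant factors (1,1,1,1).

Boundary ∂_2: C_2 → C_1 sends each 2-simplex [p,q,r] to [q,r] − [p,r] + [p,q]. For instance
  ∂QST = ST − QT + QS,
  ∂PRT = RT − PT + PR.
The resulting 9×6 matrix has rank 5, and its Smith normal form has invariant factors (1,1,1,1,1).

Computing H_k = (kernel of ∂_k) / (image of ∂_{k+1}):

  H_2: rank ker ∂_2 − rank ∂_3 = (6 − 5) − 0 = 1, and there is no ∂_3, so H_2 ≅ Z.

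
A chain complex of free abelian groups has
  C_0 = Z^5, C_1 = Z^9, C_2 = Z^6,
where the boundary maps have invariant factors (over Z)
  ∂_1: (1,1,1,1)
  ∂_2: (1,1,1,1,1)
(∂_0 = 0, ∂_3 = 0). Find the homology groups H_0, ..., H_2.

H_0 = Z,  H_1 = 0,  H_2 = Z.

H_0: b_0 = 5 − 0 − 4 = 1; torsion from ∂_1 factors > 1: none. So H_0 = Z.
H_1: b_1 = 9 − 4 − 5 = 0; torsion from ∂_2 factors > 1: none. So H_1 = 0.
H_2: b_2 = 6 − 5 − 0 = 1; torsion from ∂_3 factors > 1: none. So H_2 = Z.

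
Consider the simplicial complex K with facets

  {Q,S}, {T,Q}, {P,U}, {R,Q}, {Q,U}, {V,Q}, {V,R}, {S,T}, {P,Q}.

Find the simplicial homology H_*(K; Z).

Fix the vertex order P < Q < R < S < T < U < V and write every simplex with vertices in increasing order. Then dim K = 1 and the simplices of K are:

  0-simplices (7): P, Q, R, S, T, U, V
  1-simplices (9): PQ, PU, QR, QS, QT, QU, QV, RV, ST

so the chain groups are C_0 ≅ Z^7, C_1 ≅ Z^9.

The boundary map ∂_1: C_1 → C_0 is given by ∂[p,q] = [q] − [p].
As a 7×9 matrix over Z this has rank 6, with invariant factors (1,1,1,1,1,1).

Computing H_k = (kernel of ∂_k) / (image of ∂_{k+1}):

  H_0: rank C_0 − rank ∂_1 = 7 − 6 = 1, and the invariant factors of ∂_1 are all 1, so H_0 = Z.
  H_1: rank ker ∂_1 − rank ∂_2 = (9 − 6) − 0 = 3, and there is no ∂_2, so H_1 = Z^3.

As a check, the Euler characteristic is 7 − 9 = -2, which agrees with 1 − 3 = -2.
(K is a triangulation of a wedge of 3 circles.)

H_0 ≅ Z,  H_1 ≅ Z^3.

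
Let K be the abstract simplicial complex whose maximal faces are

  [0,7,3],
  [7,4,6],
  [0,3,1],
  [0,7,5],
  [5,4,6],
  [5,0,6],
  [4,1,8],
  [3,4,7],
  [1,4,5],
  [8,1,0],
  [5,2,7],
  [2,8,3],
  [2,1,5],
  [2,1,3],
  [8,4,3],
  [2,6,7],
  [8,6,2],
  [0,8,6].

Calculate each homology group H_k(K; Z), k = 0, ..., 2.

H_0 ≅ Z,  H_1 ≅ Z × Z/2,  H_2 = 0.

Fix the vertex order 0 < 1 < 2 < 3 < 4 < 5 < 6 < 7 < 8 and write every simplex with vertices in increasing order. Then dim K = 2 and the simplices of K are:

  0-simplices (9): [0], [1], [2], [3], [4], [5], [6], [7], [8]
  1-simplices (27): (27 of them)
  2-simplices (18): [0,1,3], [0,1,8], [0,3,7], [0,5,6], [0,5,7], [0,6,8], [1,2,3], [1,2,5], [1,4,5], [1,4,8], [2,3,8], [2,5,7], [2,6,7], [2,6,8], [3,4,7], [3,4,8], [4,5,6], [4,6,7]

giving chain groups C_0 ≅ Z^9, C_1 ≅ Z^27, C_2 ≅ Z^18.

The boundary map ∂_1: C_1 → C_0 sends each edge [p,q] (with p < q) to q − p.
The resulting 9×27 matrix has rank 8, and its Smith normal form has invariant factors (1,1,1,1,1,1,1,1).

Boundary ∂_2: C_2 → C_1 acts by ∂[p,q,r] = [q,r] − [p,r] + [p,q]. For instance
  ∂[1,2,5] = [2,5] − [1,5] + [1,2],
  ∂[4,5,6] = [5,6] − [4,6] + [4,5].
The resulting 27×18 matrix has rank 18, and its Smith normal form has invariant factors (1,1,1,1,1,1,1,1,1,1,1,1,1,1,1,1,1,2).

From H_k ≅ ker(∂_k) / im(∂_{k+1}) we obtain:

  H_0: rank C_0 − rank ∂_1 = 9 − 8 = 1, and the invariant factors of ∂_1 are all 1, so H_0 = Z.
  H_1: rank ker ∂_1 − rank ∂_2 = (27 − 8) − 18 = 1, and ∂_2 has invariant factor 2 > 1, so H_1 = Z × Z/2.
  H_2: rank ker ∂_2 − rank ∂_3 = (18 − 18) − 0 = 0, and there is no ∂_3, so H_2 = 0.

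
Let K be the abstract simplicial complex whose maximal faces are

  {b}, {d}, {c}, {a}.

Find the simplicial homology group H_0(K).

H_0 ≅ Z^4.

We work with the vertex ordering a < b < c < d. The simplices of K, each written with vertices in increasing order, are:

  0-simplices (4): a, b, c, d

Hence C_0 ≅ Z^4.

Computing H_k = (kernel of ∂_k) / (image of ∂_{k+1}):

  H_0: rank C_0 − rank ∂_1 = 4 − 0 = 4, and there is no ∂_1, so H_0 ≅ Z^4.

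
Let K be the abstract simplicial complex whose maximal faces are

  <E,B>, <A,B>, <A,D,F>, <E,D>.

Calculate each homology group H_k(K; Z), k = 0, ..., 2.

Take the total order A < B < D < E < F on the vertex set. Then K (dimension 2) consists of the simplices:

  0-simplices (5): A, B, D, E, F
  1-simplices (6): AB, AD, AF, BE, DE, DF
  2-simplices (1): ADF

Hence C_0 ≅ Z^5, C_1 ≅ Z^6, C_2 ≅ Z^1.

Boundary ∂_1: C_1 → C_0 is given by ∂[p,q] = [q] − [p]. For instance
  ∂AD = D − A.
As a 5×6 matrix over Z this has rank 4, with invariant factors (1,1,1,1).

The boundary map ∂_2: C_2 → C_1 maps a triangle to the signed sum of its edges. For instance
  ∂ADF = DF − AF + AD.
As a 6×1 matrix over Z this has rank 1, with invariant factors (1).

Now H_k = ker ∂_k / im ∂_{k+1}, so:

  H_0: rank C_0 − rank ∂_1 = 5 − 4 = 1, and the invariant factors of ∂_1 are all 1, so H_0 = Z.
  H_1: rank ker ∂_1 − rank ∂_2 = (6 − 4) − 1 = 1, and the invariant factors of ∂_2 are all 1, so H_1 = Z.
  H_2: rank ker ∂_2 − rank ∂_3 = (1 − 1) − 0 = 0, and there is no ∂_3, so H_2 = 0.

As a check, the Euler characteristic is 5 − 6 + 1 = 0, which agrees with 1 − 1 + 0 = 0.

H_0 = Z,  H_1 = Z,  H_2 = 0.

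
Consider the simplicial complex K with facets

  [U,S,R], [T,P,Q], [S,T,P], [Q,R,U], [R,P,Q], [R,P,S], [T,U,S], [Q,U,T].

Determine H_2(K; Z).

We work with the vertex ordering P < Q < R < S < T < U. The simplices of K, each written with vertices in increasing order, are:

  0-simplices (6): P, Q, R, S, T, U
  1-simplices (12): PQ, PR, PS, PT, QR, QT, QU, RS, RU, ST, SU, TU
  2-simplices (8): PQR, PQT, PRS, PST, QRU, QTU, RSU, STU

so the chain groups are C_0 ≅ Z^6, C_1 ≅ Z^12, C_2 ≅ Z^8.

Boundary ∂_1: C_1 → C_0 sends each edge [p,q] (with p < q) to q − p.
The resulting 6×12 matrix has rank 5, and its Smith normal form has invariant factors (1,1,1,1,1).

The boundary map ∂_2: C_2 → C_1 acts by ∂[p,q,r] = [q,r] − [p,r] + [p,q]. For instance
  ∂PQR = QR − PR + PQ,
  ∂QTU = TU − QU + QT.
This gives a 12×8 integer matrix of rank 7; reducing to Smith normal form yields diagonal entries (1,1,1,1,1,1,1).

From H_k ≅ ker(∂_k) / im(∂_{k+1}) we obtain:

  H_2: rank ker ∂_2 − rank ∂_3 = (8 − 7) − 0 = 1, and there is no ∂_3, so H_2 = Z.

H_2 ≅ Z.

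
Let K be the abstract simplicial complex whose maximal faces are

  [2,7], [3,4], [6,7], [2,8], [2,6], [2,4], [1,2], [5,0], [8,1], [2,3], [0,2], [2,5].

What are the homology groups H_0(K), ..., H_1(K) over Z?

H_0 = Z,  H_1 = Z^4.

Fix the vertex order 0 < 1 < 2 < 3 < 4 < 5 < 6 < 7 < 8 and write every simplex with vertices in increasing order. Then dim K = 1 and the simplices of K are:

  0-simplices (9): [0], [1], [2], [3], [4], [5], [6], [7], [8]
  1-simplices (12): [0,2], [0,5], [1,2], [1,8], [2,3], [2,4], [2,5], [2,6], [2,7], [2,8], [3,4], [6,7]

giving chain groups C_0 ≅ Z^9, C_1 ≅ Z^12.

∂_1: C_1 → C_0 maps an edge to its endpoints' difference, ∂[p,q] = q − p.
This gives a 9×12 integer matrix of rank 8; reducing to Smith normal form yields diagonal entries (1,1,1,1,1,1,1,1).

Reading off H_k = ker ∂_k / im ∂_{k+1}:

  H_0: rank C_0 − rank ∂_1 = 9 − 8 = 1, and the invariant factors of ∂_1 are all 1, so H_0 ≅ Z.
  H_1: rank ker ∂_1 − rank ∂_2 = (12 − 8) − 0 = 4, and there is no ∂_2, so H_1 ≅ Z^4.

As a check, the Euler characteristic is 9 − 12 = -3, which agrees with 1 − 4 = -3.
(K is a triangulation of a wedge of 4 circles.)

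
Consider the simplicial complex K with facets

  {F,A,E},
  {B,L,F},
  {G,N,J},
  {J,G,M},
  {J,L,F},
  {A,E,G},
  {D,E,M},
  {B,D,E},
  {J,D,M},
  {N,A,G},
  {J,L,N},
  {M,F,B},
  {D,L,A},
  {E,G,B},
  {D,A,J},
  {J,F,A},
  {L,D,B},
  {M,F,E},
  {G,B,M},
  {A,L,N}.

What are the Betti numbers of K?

Take the total order A < B < D < E < F < G < J < L < M < N on the vertex set. Then K (dimension 2) consists of the simplices:

  0-simplices (10): A, B, D, E, F, G, J, L, M, N
  1-simplices (30): AD, AE, AF, AG, AJ, AL, AN, BD, BE, BF, BG, BL, BM, DE, DJ, DL, DM, EF, EG, EM, FJ, FL, FM, GJ, GM, GN, JL, JM, JN, LN
  2-simplices (20): ADJ, ADL, AEF, AEG, AFJ, AGN, ALN, BDE, BDL, BEG, BFL, BFM, BGM, DEM, DJM, EFM, FJL, GJM, GJN, JLN

Hence C_0 ≅ Z^10, C_1 ≅ Z^30, C_2 ≅ Z^20.

Boundary ∂_1: C_1 → C_0 sends each edge [p,q] (with p < q) to q − p. For instance
  ∂GN = N − G.
The 10×30 boundary matrix has rank 9 and Smith normal form diag(1,1,1,1,1,1,1,1,1).

The boundary map ∂_2: C_2 → C_1 maps a triangle to the signed sum of its edges. For instance
  ∂BFM = FM − BM + BF,
  ∂BGM = GM − BM + BG.
As a 30×20 matrix over Z this has rank 20, with invariant factors (1,1,1,1,1,1,1,1,1,1,1,1,1,1,1,1,1,1,1,2).

Reading off H_k = ker ∂_k / im ∂_{k+1}:

  H_0: rank C_0 − rank ∂_1 = 10 − 9 = 1, and the invariant factors of ∂_1 are all 1, so H_0 ≅ Z.
  H_1: rank ker ∂_1 − rank ∂_2 = (30 − 9) − 20 = 1, and ∂_2 has invariant factor 2 > 1, so H_1 ≅ Z ⊕ Z/2.
  H_2: rank ker ∂_2 − rank ∂_3 = (20 − 20) − 0 = 0, and there is no ∂_3, so H_2 ≅ 0.

As a check, the Euler characteristic is 10 − 30 + 20 = 0, which agrees with 1 − 1 + 0 = 0.

Hence the Betti numbers are b_0 = 1, b_1 = 1, b_2 = 0.

b_0 = 1, b_1 = 1, b_2 = 0.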